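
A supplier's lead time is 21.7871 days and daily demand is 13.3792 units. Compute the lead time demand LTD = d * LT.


LTD = 13.3792 * 21.7871 = 291.4940

291.4940 units


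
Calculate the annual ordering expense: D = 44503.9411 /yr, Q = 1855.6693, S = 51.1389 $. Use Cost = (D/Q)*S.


Number of orders = D/Q = 23.9827
Cost = 23.9827 * 51.1389 = 1226.4484

1226.4484 $/yr


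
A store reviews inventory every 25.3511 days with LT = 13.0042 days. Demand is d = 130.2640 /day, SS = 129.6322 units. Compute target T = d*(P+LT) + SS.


P + LT = 38.3553
d*(P+LT) = 130.2640 * 38.3553 = 4996.3148
T = 4996.3148 + 129.6322 = 5125.9470

5125.9470 units


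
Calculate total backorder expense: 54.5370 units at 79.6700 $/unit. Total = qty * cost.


Total = 54.5370 * 79.6700 = 4344.9628

4344.9628 $


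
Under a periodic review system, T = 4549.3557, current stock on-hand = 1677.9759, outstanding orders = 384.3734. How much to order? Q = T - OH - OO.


Inventory position = OH + OO = 1677.9759 + 384.3734 = 2062.3493
Q = 4549.3557 - 2062.3493 = 2487.0064

2487.0064 units


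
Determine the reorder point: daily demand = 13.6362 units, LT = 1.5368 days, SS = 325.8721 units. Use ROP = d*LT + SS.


d*LT = 13.6362 * 1.5368 = 20.9561
ROP = 20.9561 + 325.8721 = 346.8282

346.8282 units


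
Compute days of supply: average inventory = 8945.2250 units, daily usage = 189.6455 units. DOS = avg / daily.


DOS = 8945.2250 / 189.6455 = 47.1681

47.1681 days


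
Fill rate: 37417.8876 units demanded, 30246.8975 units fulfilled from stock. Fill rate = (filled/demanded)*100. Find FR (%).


FR = 30246.8975 / 37417.8876 * 100 = 80.8354

80.8354%


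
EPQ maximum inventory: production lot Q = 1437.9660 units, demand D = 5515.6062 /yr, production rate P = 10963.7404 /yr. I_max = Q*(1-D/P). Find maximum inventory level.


D/P = 0.5031
1 - D/P = 0.4969
I_max = 1437.9660 * 0.4969 = 714.5583

714.5583 units


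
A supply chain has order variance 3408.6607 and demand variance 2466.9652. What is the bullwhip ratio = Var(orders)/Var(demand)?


BW = 3408.6607 / 2466.9652 = 1.3817

1.3817


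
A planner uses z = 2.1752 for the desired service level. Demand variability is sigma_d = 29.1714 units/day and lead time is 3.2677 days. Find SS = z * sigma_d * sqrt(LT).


sqrt(LT) = sqrt(3.2677) = 1.8077
SS = 2.1752 * 29.1714 * 1.8077 = 114.7037

114.7037 units


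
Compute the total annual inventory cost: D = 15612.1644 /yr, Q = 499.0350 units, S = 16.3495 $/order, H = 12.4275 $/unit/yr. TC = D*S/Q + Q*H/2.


Ordering cost = D*S/Q = 511.4893
Holding cost = Q*H/2 = 3100.8787
TC = 511.4893 + 3100.8787 = 3612.3681

3612.3681 $/yr


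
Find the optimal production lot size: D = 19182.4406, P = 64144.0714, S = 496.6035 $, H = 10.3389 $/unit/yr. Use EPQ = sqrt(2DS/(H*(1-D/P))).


1 - D/P = 1 - 0.2991 = 0.7009
H*(1-D/P) = 7.2470
2DS = 19052134.2810
EPQ = sqrt(2628958.7164) = 1621.4064

1621.4064 units


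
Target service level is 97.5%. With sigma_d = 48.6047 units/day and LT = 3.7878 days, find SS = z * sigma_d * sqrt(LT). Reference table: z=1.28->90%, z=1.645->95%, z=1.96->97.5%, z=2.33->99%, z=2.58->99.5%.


From the table, SL = 97.5% corresponds to z = 1.96
sqrt(LT) = sqrt(3.7878) = 1.9462
SS = 1.96 * 48.6047 * 1.9462 = 185.4077

185.4077 units


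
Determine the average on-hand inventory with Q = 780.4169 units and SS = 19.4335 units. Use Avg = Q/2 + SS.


Q/2 = 390.2085
Avg = 390.2085 + 19.4335 = 409.6420

409.6420 units


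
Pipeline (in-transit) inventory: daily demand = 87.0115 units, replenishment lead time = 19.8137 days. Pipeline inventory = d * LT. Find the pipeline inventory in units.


Pipeline = 87.0115 * 19.8137 = 1724.0198

1724.0198 units


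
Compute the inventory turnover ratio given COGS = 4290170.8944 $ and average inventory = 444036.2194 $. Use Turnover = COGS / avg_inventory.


Turnover = 4290170.8944 / 444036.2194 = 9.6618

9.6618


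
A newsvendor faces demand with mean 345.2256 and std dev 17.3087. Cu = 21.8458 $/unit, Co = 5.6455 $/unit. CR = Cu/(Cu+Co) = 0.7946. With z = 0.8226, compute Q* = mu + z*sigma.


CR = Cu/(Cu+Co) = 21.8458/(21.8458+5.6455) = 0.7946
z = 0.8226
Q* = 345.2256 + 0.8226 * 17.3087 = 359.4637

359.4637 units


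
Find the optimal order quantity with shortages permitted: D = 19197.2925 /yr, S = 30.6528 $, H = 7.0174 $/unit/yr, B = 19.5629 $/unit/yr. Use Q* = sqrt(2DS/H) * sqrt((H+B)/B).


sqrt(2DS/H) = 409.5264
sqrt((H+B)/B) = 1.1656
Q* = 409.5264 * 1.1656 = 477.3592

477.3592 units


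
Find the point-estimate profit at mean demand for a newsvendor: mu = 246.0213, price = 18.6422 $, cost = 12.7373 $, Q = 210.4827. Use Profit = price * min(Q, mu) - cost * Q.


Sales at mu = min(210.4827, 246.0213) = 210.4827
Revenue = 18.6422 * 210.4827 = 3923.8606
Total cost = 12.7373 * 210.4827 = 2680.9813
Profit = 3923.8606 - 2680.9813 = 1242.8793

1242.8793 $


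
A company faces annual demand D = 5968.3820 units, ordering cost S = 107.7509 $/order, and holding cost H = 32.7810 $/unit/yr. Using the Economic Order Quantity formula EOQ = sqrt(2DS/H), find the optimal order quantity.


2*D*S = 2 * 5968.3820 * 107.7509 = 1286197.0641
2*D*S/H = 39236.0533
EOQ = sqrt(39236.0533) = 198.0809

198.0809 units


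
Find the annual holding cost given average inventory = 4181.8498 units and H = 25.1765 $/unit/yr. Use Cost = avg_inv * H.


Cost = 4181.8498 * 25.1765 = 105284.3415

105284.3415 $/yr


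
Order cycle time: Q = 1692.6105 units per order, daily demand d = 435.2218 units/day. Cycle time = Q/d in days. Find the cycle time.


Cycle = 1692.6105 / 435.2218 = 3.8891

3.8891 days


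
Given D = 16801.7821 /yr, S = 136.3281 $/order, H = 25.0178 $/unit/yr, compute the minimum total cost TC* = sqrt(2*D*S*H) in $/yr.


2*D*S*H = 114609295.2744
TC* = sqrt(114609295.2744) = 10705.5731

10705.5731 $/yr


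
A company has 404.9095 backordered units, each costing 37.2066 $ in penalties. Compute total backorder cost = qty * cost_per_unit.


Total = 404.9095 * 37.2066 = 15065.3058

15065.3058 $


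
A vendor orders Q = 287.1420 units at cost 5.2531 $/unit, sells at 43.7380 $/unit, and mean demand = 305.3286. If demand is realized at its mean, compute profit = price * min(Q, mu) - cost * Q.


Sales at mu = min(287.1420, 305.3286) = 287.1420
Revenue = 43.7380 * 287.1420 = 12559.0168
Total cost = 5.2531 * 287.1420 = 1508.3856
Profit = 12559.0168 - 1508.3856 = 11050.6312

11050.6312 $


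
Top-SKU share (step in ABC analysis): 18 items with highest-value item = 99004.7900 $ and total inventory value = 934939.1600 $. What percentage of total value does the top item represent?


Top item = 99004.7900
Total = 934939.1600
Percentage = 99004.7900 / 934939.1600 * 100 = 10.5894

10.5894%


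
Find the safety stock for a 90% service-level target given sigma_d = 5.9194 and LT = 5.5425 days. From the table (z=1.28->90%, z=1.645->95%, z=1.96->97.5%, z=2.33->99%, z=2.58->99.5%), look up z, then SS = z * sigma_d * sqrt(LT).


From the table, SL = 90% corresponds to z = 1.28
sqrt(LT) = sqrt(5.5425) = 2.3543
SS = 1.28 * 5.9194 * 2.3543 = 17.8378

17.8378 units


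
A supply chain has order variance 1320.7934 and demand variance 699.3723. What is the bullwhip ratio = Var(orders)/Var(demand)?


BW = 1320.7934 / 699.3723 = 1.8885

1.8885


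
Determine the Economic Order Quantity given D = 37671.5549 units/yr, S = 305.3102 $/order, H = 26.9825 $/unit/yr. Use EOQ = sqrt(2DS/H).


2*D*S = 2 * 37671.5549 * 305.3102 = 23003019.9217
2*D*S/H = 852516.2576
EOQ = sqrt(852516.2576) = 923.3181

923.3181 units


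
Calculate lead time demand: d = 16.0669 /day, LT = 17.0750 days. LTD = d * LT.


LTD = 16.0669 * 17.0750 = 274.3423

274.3423 units


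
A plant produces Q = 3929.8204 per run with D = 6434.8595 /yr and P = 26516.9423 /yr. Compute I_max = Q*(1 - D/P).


D/P = 0.2427
1 - D/P = 0.7573
I_max = 3929.8204 * 0.7573 = 2976.1719

2976.1719 units


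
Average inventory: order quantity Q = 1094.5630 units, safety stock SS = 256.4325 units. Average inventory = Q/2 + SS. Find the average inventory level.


Q/2 = 547.2815
Avg = 547.2815 + 256.4325 = 803.7140

803.7140 units


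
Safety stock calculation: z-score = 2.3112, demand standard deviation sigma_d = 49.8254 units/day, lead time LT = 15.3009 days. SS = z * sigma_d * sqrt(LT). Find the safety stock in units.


sqrt(LT) = sqrt(15.3009) = 3.9116
SS = 2.3112 * 49.8254 * 3.9116 = 450.4502

450.4502 units


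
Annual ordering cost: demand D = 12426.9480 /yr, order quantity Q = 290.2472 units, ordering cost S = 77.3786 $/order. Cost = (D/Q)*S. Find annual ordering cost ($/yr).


Number of orders = D/Q = 42.8150
Cost = 42.8150 * 77.3786 = 3312.9685

3312.9685 $/yr


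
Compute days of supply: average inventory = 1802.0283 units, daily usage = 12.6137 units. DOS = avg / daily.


DOS = 1802.0283 / 12.6137 = 142.8628

142.8628 days


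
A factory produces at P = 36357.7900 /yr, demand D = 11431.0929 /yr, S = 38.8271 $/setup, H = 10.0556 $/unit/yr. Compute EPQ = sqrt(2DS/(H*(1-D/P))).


1 - D/P = 1 - 0.3144 = 0.6856
H*(1-D/P) = 6.8941
2DS = 887672.3743
EPQ = sqrt(128758.9586) = 358.8300

358.8300 units


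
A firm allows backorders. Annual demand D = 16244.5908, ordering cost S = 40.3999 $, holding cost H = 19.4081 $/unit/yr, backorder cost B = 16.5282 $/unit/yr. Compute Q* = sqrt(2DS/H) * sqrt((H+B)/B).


sqrt(2DS/H) = 260.0567
sqrt((H+B)/B) = 1.4745
Q* = 260.0567 * 1.4745 = 383.4616

383.4616 units


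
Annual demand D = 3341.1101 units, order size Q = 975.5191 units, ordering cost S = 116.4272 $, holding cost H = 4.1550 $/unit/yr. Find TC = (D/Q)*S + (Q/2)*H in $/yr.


Ordering cost = D*S/Q = 398.7580
Holding cost = Q*H/2 = 2026.6409
TC = 398.7580 + 2026.6409 = 2425.3990

2425.3990 $/yr


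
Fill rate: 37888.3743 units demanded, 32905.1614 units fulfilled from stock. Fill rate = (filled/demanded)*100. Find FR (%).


FR = 32905.1614 / 37888.3743 * 100 = 86.8476

86.8476%


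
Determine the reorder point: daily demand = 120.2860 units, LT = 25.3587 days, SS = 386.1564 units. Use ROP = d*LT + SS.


d*LT = 120.2860 * 25.3587 = 3050.2966
ROP = 3050.2966 + 386.1564 = 3436.4530

3436.4530 units


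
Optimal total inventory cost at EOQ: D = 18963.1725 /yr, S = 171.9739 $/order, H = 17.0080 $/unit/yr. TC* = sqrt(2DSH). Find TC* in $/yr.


2*D*S*H = 110931983.5924
TC* = sqrt(110931983.5924) = 10532.4253

10532.4253 $/yr


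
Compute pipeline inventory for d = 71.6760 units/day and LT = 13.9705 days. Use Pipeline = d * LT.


Pipeline = 71.6760 * 13.9705 = 1001.3496

1001.3496 units


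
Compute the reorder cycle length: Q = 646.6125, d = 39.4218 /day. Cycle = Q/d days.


Cycle = 646.6125 / 39.4218 = 16.4024

16.4024 days


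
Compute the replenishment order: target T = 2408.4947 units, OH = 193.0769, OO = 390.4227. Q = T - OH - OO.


Inventory position = OH + OO = 193.0769 + 390.4227 = 583.4996
Q = 2408.4947 - 583.4996 = 1824.9951

1824.9951 units


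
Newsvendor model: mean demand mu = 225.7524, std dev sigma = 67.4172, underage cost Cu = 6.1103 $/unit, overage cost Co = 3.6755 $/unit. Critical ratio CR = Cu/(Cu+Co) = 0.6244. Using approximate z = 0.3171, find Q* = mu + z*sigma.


CR = Cu/(Cu+Co) = 6.1103/(6.1103+3.6755) = 0.6244
z = 0.3171
Q* = 225.7524 + 0.3171 * 67.4172 = 247.1304

247.1304 units


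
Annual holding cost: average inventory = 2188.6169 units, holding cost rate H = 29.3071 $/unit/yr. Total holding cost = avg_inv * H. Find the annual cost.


Cost = 2188.6169 * 29.3071 = 64142.0143

64142.0143 $/yr


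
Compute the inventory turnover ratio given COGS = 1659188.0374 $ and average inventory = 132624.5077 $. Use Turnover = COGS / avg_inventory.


Turnover = 1659188.0374 / 132624.5077 = 12.5104

12.5104


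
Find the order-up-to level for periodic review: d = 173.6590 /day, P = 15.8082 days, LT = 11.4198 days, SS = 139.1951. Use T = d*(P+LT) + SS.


P + LT = 27.2280
d*(P+LT) = 173.6590 * 27.2280 = 4728.3873
T = 4728.3873 + 139.1951 = 4867.5824

4867.5824 units


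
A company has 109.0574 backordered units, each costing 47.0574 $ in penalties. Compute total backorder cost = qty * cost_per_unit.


Total = 109.0574 * 47.0574 = 5131.9577

5131.9577 $


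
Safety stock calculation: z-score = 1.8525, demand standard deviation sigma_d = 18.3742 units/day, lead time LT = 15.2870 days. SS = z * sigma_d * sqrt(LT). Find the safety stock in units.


sqrt(LT) = sqrt(15.2870) = 3.9099
SS = 1.8525 * 18.3742 * 3.9099 = 133.0846

133.0846 units


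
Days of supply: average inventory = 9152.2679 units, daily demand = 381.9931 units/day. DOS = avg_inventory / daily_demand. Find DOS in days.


DOS = 9152.2679 / 381.9931 = 23.9592

23.9592 days


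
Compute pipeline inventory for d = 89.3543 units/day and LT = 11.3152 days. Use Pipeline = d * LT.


Pipeline = 89.3543 * 11.3152 = 1011.0618

1011.0618 units


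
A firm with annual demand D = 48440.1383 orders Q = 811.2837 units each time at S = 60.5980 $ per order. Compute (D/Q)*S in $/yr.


Number of orders = D/Q = 59.7080
Cost = 59.7080 * 60.5980 = 3618.1862

3618.1862 $/yr


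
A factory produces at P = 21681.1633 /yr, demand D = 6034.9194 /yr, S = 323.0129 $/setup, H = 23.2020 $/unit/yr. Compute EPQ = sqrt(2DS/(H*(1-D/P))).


1 - D/P = 1 - 0.2783 = 0.7217
H*(1-D/P) = 16.7438
2DS = 3898713.6333
EPQ = sqrt(232845.7947) = 482.5410

482.5410 units


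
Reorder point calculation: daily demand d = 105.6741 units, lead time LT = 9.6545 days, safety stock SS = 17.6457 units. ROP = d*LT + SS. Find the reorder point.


d*LT = 105.6741 * 9.6545 = 1020.2306
ROP = 1020.2306 + 17.6457 = 1037.8763

1037.8763 units


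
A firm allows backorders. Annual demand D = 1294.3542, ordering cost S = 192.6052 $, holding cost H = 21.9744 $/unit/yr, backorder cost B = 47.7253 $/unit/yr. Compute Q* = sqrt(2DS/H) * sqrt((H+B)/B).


sqrt(2DS/H) = 150.6319
sqrt((H+B)/B) = 1.2085
Q* = 150.6319 * 1.2085 = 182.0364

182.0364 units


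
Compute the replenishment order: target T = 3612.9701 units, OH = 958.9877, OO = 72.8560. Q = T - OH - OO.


Inventory position = OH + OO = 958.9877 + 72.8560 = 1031.8437
Q = 3612.9701 - 1031.8437 = 2581.1264

2581.1264 units


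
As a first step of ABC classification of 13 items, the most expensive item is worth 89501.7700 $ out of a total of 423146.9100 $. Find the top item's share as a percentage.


Top item = 89501.7700
Total = 423146.9100
Percentage = 89501.7700 / 423146.9100 * 100 = 21.1515

21.1515%


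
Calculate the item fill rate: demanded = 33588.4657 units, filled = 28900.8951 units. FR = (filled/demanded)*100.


FR = 28900.8951 / 33588.4657 * 100 = 86.0441

86.0441%


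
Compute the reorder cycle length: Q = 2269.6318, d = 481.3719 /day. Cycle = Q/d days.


Cycle = 2269.6318 / 481.3719 = 4.7149

4.7149 days


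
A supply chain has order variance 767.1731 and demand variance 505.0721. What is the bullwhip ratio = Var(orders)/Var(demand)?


BW = 767.1731 / 505.0721 = 1.5189

1.5189


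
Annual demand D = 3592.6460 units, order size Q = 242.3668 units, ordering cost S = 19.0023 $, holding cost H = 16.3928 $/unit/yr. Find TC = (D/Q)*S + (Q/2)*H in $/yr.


Ordering cost = D*S/Q = 281.6745
Holding cost = Q*H/2 = 1986.5352
TC = 281.6745 + 1986.5352 = 2268.2097

2268.2097 $/yr


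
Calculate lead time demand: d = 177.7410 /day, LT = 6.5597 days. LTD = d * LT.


LTD = 177.7410 * 6.5597 = 1165.9276

1165.9276 units


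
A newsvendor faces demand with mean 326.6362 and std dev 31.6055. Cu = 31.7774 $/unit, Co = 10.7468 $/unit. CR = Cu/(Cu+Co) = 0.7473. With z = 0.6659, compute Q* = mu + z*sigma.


CR = Cu/(Cu+Co) = 31.7774/(31.7774+10.7468) = 0.7473
z = 0.6659
Q* = 326.6362 + 0.6659 * 31.6055 = 347.6823

347.6823 units


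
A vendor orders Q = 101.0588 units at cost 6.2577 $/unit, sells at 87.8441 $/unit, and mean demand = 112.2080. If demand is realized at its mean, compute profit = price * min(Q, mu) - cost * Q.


Sales at mu = min(101.0588, 112.2080) = 101.0588
Revenue = 87.8441 * 101.0588 = 8877.4193
Total cost = 6.2577 * 101.0588 = 632.3957
Profit = 8877.4193 - 632.3957 = 8245.0237

8245.0237 $


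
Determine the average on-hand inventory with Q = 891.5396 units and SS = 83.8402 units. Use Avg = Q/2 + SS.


Q/2 = 445.7698
Avg = 445.7698 + 83.8402 = 529.6100

529.6100 units


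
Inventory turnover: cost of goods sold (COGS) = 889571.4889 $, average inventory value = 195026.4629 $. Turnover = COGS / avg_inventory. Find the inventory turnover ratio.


Turnover = 889571.4889 / 195026.4629 = 4.5613

4.5613


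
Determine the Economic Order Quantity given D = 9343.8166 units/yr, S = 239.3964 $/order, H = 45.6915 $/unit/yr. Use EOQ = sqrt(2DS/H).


2*D*S = 2 * 9343.8166 * 239.3964 = 4473752.1126
2*D*S/H = 97912.1305
EOQ = sqrt(97912.1305) = 312.9091

312.9091 units


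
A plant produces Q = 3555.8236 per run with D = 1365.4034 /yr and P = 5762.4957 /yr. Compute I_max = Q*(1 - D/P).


D/P = 0.2369
1 - D/P = 0.7631
I_max = 3555.8236 * 0.7631 = 2713.2835

2713.2835 units


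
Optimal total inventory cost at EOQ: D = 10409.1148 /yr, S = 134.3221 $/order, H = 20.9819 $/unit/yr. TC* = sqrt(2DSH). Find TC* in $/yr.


2*D*S*H = 58672700.7767
TC* = sqrt(58672700.7767) = 7659.8108

7659.8108 $/yr


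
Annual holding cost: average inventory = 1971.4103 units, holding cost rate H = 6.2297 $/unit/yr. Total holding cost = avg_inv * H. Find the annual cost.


Cost = 1971.4103 * 6.2297 = 12281.2947

12281.2947 $/yr


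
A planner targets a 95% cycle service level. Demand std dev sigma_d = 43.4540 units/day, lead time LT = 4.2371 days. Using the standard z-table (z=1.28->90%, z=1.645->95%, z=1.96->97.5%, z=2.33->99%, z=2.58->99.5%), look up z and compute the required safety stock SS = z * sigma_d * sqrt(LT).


From the table, SL = 95% corresponds to z = 1.645
sqrt(LT) = sqrt(4.2371) = 2.0584
SS = 1.645 * 43.4540 * 2.0584 = 147.1398

147.1398 units


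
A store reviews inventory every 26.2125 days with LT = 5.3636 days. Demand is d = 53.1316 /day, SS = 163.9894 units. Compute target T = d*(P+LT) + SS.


P + LT = 31.5761
d*(P+LT) = 53.1316 * 31.5761 = 1677.6887
T = 1677.6887 + 163.9894 = 1841.6781

1841.6781 units


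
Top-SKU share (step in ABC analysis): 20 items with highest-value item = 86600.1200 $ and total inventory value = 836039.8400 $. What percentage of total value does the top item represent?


Top item = 86600.1200
Total = 836039.8400
Percentage = 86600.1200 / 836039.8400 * 100 = 10.3584

10.3584%


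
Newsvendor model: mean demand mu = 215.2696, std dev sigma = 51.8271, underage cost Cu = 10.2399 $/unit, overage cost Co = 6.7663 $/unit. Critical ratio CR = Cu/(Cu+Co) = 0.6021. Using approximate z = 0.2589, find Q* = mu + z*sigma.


CR = Cu/(Cu+Co) = 10.2399/(10.2399+6.7663) = 0.6021
z = 0.2589
Q* = 215.2696 + 0.2589 * 51.8271 = 228.6876

228.6876 units


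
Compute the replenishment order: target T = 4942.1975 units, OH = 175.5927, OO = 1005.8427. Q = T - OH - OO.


Inventory position = OH + OO = 175.5927 + 1005.8427 = 1181.4354
Q = 4942.1975 - 1181.4354 = 3760.7621

3760.7621 units


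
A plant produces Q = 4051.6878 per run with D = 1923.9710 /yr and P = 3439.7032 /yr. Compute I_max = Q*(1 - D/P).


D/P = 0.5593
1 - D/P = 0.4407
I_max = 4051.6878 * 0.4407 = 1785.4080

1785.4080 units


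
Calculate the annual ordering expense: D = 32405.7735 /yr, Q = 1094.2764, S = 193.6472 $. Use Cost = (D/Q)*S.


Number of orders = D/Q = 29.6139
Cost = 29.6139 * 193.6472 = 5734.6456

5734.6456 $/yr


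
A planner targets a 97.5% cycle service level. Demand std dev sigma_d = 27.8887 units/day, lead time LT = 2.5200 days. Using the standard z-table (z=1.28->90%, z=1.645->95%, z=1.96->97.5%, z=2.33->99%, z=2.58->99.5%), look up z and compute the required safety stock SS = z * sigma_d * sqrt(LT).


From the table, SL = 97.5% corresponds to z = 1.96
sqrt(LT) = sqrt(2.5200) = 1.5875
SS = 1.96 * 27.8887 * 1.5875 = 86.7730

86.7730 units


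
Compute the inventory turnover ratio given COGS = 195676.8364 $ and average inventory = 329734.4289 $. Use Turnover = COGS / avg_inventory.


Turnover = 195676.8364 / 329734.4289 = 0.5934

0.5934


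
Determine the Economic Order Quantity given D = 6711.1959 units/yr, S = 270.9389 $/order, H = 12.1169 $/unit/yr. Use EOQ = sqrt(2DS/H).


2*D*S = 2 * 6711.1959 * 270.9389 = 3636648.0697
2*D*S/H = 300130.2371
EOQ = sqrt(300130.2371) = 547.8414

547.8414 units


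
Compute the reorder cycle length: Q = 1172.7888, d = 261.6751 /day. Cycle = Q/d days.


Cycle = 1172.7888 / 261.6751 = 4.4819

4.4819 days


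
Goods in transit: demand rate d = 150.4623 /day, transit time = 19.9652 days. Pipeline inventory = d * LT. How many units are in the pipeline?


Pipeline = 150.4623 * 19.9652 = 3004.0099

3004.0099 units


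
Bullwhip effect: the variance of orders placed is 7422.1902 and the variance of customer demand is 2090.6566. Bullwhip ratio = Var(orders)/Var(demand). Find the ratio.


BW = 7422.1902 / 2090.6566 = 3.5502

3.5502


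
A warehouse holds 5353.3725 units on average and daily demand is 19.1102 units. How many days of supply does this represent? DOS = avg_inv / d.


DOS = 5353.3725 / 19.1102 = 280.1317

280.1317 days


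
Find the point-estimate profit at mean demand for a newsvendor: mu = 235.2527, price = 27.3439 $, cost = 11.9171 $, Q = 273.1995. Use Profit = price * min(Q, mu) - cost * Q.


Sales at mu = min(273.1995, 235.2527) = 235.2527
Revenue = 27.3439 * 235.2527 = 6432.7263
Total cost = 11.9171 * 273.1995 = 3255.7458
Profit = 6432.7263 - 3255.7458 = 3176.9805

3176.9805 $


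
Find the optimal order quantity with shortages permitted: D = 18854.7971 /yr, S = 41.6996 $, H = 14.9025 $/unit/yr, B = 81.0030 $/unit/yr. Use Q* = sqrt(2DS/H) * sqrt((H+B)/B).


sqrt(2DS/H) = 324.8346
sqrt((H+B)/B) = 1.0881
Q* = 324.8346 * 1.0881 = 353.4545

353.4545 units


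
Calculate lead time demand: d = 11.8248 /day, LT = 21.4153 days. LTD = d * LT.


LTD = 11.8248 * 21.4153 = 253.2316

253.2316 units


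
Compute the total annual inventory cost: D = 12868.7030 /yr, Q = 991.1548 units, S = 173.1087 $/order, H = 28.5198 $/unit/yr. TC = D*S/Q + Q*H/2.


Ordering cost = D*S/Q = 2247.5646
Holding cost = Q*H/2 = 14133.7683
TC = 2247.5646 + 14133.7683 = 16381.3329

16381.3329 $/yr


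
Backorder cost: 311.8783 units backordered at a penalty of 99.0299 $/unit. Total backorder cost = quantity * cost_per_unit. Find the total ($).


Total = 311.8783 * 99.0299 = 30885.2769

30885.2769 $


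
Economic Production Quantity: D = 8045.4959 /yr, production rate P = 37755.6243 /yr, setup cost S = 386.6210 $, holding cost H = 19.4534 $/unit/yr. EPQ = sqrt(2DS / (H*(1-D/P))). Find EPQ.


1 - D/P = 1 - 0.2131 = 0.7869
H*(1-D/P) = 15.3080
2DS = 6221115.3407
EPQ = sqrt(406396.4107) = 637.4923

637.4923 units


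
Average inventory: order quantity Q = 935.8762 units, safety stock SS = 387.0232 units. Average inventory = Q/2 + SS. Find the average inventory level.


Q/2 = 467.9381
Avg = 467.9381 + 387.0232 = 854.9613

854.9613 units


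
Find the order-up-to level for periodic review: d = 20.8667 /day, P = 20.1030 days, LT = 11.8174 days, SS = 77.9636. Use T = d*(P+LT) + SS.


P + LT = 31.9204
d*(P+LT) = 20.8667 * 31.9204 = 666.0734
T = 666.0734 + 77.9636 = 744.0370

744.0370 units


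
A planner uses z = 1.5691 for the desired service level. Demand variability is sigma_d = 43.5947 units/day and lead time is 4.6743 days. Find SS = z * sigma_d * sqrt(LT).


sqrt(LT) = sqrt(4.6743) = 2.1620
SS = 1.5691 * 43.5947 * 2.1620 = 147.8913

147.8913 units


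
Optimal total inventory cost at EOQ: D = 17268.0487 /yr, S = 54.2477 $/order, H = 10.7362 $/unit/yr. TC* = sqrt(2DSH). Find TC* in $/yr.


2*D*S*H = 20114312.0443
TC* = sqrt(20114312.0443) = 4484.8982

4484.8982 $/yr


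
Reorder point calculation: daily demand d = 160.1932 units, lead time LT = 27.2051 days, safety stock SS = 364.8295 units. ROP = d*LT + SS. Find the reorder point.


d*LT = 160.1932 * 27.2051 = 4358.0720
ROP = 4358.0720 + 364.8295 = 4722.9015

4722.9015 units


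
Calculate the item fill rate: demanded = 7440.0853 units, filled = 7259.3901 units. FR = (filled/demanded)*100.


FR = 7259.3901 / 7440.0853 * 100 = 97.5713

97.5713%


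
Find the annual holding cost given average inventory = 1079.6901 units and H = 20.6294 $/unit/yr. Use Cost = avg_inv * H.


Cost = 1079.6901 * 20.6294 = 22273.3589

22273.3589 $/yr


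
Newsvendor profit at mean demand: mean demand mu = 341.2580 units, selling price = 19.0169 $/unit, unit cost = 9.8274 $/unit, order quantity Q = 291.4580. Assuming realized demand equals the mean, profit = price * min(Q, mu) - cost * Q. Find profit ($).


Sales at mu = min(291.4580, 341.2580) = 291.4580
Revenue = 19.0169 * 291.4580 = 5542.6276
Total cost = 9.8274 * 291.4580 = 2864.2743
Profit = 5542.6276 - 2864.2743 = 2678.3533

2678.3533 $


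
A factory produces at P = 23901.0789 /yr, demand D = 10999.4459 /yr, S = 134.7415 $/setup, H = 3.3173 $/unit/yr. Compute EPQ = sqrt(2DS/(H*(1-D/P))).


1 - D/P = 1 - 0.4602 = 0.5398
H*(1-D/P) = 1.7907
2DS = 2964163.6795
EPQ = sqrt(1655351.6060) = 1286.6047

1286.6047 units


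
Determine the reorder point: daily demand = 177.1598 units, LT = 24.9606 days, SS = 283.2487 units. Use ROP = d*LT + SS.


d*LT = 177.1598 * 24.9606 = 4422.0149
ROP = 4422.0149 + 283.2487 = 4705.2636

4705.2636 units


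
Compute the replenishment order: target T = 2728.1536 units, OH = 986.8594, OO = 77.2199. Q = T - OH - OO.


Inventory position = OH + OO = 986.8594 + 77.2199 = 1064.0793
Q = 2728.1536 - 1064.0793 = 1664.0743

1664.0743 units


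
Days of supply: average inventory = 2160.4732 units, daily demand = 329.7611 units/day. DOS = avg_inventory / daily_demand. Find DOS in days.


DOS = 2160.4732 / 329.7611 = 6.5516

6.5516 days


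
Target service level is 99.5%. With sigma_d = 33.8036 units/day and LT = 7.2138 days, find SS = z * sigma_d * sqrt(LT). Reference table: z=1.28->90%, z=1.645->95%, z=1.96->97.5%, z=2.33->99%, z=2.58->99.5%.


From the table, SL = 99.5% corresponds to z = 2.58
sqrt(LT) = sqrt(7.2138) = 2.6859
SS = 2.58 * 33.8036 * 2.6859 = 234.2420

234.2420 units


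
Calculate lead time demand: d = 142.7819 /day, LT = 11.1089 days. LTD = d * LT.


LTD = 142.7819 * 11.1089 = 1586.1498

1586.1498 units


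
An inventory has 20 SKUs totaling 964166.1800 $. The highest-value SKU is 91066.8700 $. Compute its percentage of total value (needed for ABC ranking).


Top item = 91066.8700
Total = 964166.1800
Percentage = 91066.8700 / 964166.1800 * 100 = 9.4451

9.4451%


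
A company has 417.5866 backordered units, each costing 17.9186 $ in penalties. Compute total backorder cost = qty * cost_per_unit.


Total = 417.5866 * 17.9186 = 7482.5673

7482.5673 $


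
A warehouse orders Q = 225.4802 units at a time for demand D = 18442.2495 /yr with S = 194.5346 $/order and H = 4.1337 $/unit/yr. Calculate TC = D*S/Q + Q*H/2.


Ordering cost = D*S/Q = 15911.1781
Holding cost = Q*H/2 = 466.0338
TC = 15911.1781 + 466.0338 = 16377.2119

16377.2119 $/yr


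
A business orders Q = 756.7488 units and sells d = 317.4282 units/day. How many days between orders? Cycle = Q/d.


Cycle = 756.7488 / 317.4282 = 2.3840

2.3840 days


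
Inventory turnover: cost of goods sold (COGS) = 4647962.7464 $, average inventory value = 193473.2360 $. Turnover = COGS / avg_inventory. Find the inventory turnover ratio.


Turnover = 4647962.7464 / 193473.2360 = 24.0238

24.0238


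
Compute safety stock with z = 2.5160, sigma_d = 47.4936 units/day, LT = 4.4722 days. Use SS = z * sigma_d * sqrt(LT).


sqrt(LT) = sqrt(4.4722) = 2.1148
SS = 2.5160 * 47.4936 * 2.1148 = 252.7006

252.7006 units


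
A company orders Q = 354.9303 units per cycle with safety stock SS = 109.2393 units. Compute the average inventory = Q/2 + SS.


Q/2 = 177.4651
Avg = 177.4651 + 109.2393 = 286.7045

286.7045 units


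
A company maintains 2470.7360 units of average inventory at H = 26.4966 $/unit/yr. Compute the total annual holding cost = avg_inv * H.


Cost = 2470.7360 * 26.4966 = 65466.1035

65466.1035 $/yr


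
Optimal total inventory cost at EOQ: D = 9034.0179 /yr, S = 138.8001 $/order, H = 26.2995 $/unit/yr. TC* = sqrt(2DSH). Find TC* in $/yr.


2*D*S*H = 65955074.2021
TC* = sqrt(65955074.2021) = 8121.2729

8121.2729 $/yr


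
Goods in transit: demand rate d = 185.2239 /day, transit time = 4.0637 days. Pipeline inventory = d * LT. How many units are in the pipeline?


Pipeline = 185.2239 * 4.0637 = 752.6944

752.6944 units


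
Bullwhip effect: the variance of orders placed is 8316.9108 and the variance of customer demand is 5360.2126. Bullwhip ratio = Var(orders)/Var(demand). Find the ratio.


BW = 8316.9108 / 5360.2126 = 1.5516

1.5516


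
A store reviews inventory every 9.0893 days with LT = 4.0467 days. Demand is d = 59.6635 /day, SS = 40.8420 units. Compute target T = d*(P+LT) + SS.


P + LT = 13.1360
d*(P+LT) = 59.6635 * 13.1360 = 783.7397
T = 783.7397 + 40.8420 = 824.5817

824.5817 units


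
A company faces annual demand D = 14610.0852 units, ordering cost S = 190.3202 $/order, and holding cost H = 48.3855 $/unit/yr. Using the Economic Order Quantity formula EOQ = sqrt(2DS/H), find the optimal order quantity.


2*D*S = 2 * 14610.0852 * 190.3202 = 5561188.6746
2*D*S/H = 114935.0255
EOQ = sqrt(114935.0255) = 339.0207

339.0207 units


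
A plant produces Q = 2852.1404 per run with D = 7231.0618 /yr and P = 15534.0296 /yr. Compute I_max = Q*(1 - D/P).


D/P = 0.4655
1 - D/P = 0.5345
I_max = 2852.1404 * 0.5345 = 1524.4744

1524.4744 units


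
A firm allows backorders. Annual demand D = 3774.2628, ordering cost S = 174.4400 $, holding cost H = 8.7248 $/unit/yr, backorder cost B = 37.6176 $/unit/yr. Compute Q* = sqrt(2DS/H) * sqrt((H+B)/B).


sqrt(2DS/H) = 388.4869
sqrt((H+B)/B) = 1.1099
Q* = 388.4869 * 1.1099 = 431.1914

431.1914 units


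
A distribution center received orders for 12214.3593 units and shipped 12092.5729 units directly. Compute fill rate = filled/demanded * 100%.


FR = 12092.5729 / 12214.3593 * 100 = 99.0029

99.0029%


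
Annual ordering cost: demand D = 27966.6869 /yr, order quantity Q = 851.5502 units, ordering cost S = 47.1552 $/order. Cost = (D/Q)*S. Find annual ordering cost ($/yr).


Number of orders = D/Q = 32.8421
Cost = 32.8421 * 47.1552 = 1548.6752

1548.6752 $/yr


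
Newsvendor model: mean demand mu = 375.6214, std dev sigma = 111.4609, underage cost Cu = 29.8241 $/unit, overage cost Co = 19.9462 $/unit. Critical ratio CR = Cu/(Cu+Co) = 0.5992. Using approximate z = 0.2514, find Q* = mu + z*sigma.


CR = Cu/(Cu+Co) = 29.8241/(29.8241+19.9462) = 0.5992
z = 0.2514
Q* = 375.6214 + 0.2514 * 111.4609 = 403.6427

403.6427 units


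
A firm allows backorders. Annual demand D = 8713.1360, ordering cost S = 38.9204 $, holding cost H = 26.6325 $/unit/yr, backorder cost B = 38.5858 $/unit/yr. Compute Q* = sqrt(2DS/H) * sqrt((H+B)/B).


sqrt(2DS/H) = 159.5824
sqrt((H+B)/B) = 1.3001
Q* = 159.5824 * 1.3001 = 207.4703

207.4703 units


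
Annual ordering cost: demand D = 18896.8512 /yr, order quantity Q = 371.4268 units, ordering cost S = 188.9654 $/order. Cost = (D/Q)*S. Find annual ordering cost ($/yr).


Number of orders = D/Q = 50.8764
Cost = 50.8764 * 188.9654 = 9613.8756

9613.8756 $/yr


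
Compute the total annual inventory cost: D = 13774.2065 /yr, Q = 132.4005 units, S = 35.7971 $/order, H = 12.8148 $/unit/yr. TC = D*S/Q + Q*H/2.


Ordering cost = D*S/Q = 3724.1298
Holding cost = Q*H/2 = 848.3430
TC = 3724.1298 + 848.3430 = 4572.4728

4572.4728 $/yr


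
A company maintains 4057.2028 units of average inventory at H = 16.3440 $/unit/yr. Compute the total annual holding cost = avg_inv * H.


Cost = 4057.2028 * 16.3440 = 66310.9226

66310.9226 $/yr


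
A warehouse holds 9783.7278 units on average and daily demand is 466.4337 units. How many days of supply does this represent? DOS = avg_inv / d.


DOS = 9783.7278 / 466.4337 = 20.9756

20.9756 days


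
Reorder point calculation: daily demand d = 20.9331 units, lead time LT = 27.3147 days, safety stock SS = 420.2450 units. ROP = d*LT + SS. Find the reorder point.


d*LT = 20.9331 * 27.3147 = 571.7813
ROP = 571.7813 + 420.2450 = 992.0263

992.0263 units


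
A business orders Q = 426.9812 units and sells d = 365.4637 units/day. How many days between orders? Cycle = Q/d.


Cycle = 426.9812 / 365.4637 = 1.1683

1.1683 days


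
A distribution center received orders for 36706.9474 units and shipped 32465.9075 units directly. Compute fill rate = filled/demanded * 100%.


FR = 32465.9075 / 36706.9474 * 100 = 88.4462

88.4462%


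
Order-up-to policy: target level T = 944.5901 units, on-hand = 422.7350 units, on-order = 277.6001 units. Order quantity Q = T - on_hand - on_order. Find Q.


Inventory position = OH + OO = 422.7350 + 277.6001 = 700.3351
Q = 944.5901 - 700.3351 = 244.2550

244.2550 units


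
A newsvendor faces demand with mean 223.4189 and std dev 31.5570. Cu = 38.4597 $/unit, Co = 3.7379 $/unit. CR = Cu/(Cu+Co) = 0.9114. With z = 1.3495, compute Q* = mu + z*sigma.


CR = Cu/(Cu+Co) = 38.4597/(38.4597+3.7379) = 0.9114
z = 1.3495
Q* = 223.4189 + 1.3495 * 31.5570 = 266.0051

266.0051 units


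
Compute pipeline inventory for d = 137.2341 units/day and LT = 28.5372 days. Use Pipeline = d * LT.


Pipeline = 137.2341 * 28.5372 = 3916.2770

3916.2770 units


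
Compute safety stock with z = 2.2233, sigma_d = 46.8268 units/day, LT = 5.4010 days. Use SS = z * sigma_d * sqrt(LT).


sqrt(LT) = sqrt(5.4010) = 2.3240
SS = 2.2233 * 46.8268 * 2.3240 = 241.9522

241.9522 units


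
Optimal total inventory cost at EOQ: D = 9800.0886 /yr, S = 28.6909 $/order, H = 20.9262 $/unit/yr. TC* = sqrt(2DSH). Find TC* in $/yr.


2*D*S*H = 11767780.0163
TC* = sqrt(11767780.0163) = 3430.4198

3430.4198 $/yr


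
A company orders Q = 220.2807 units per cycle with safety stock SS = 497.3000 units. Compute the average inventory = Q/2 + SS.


Q/2 = 110.1403
Avg = 110.1403 + 497.3000 = 607.4403

607.4403 units


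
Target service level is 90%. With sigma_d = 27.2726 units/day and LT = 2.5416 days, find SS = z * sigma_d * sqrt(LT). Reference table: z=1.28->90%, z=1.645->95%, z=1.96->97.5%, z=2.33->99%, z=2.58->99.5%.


From the table, SL = 90% corresponds to z = 1.28
sqrt(LT) = sqrt(2.5416) = 1.5942
SS = 1.28 * 27.2726 * 1.5942 = 55.6532

55.6532 units


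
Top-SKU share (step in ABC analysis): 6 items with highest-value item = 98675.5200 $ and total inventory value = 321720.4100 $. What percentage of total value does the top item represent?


Top item = 98675.5200
Total = 321720.4100
Percentage = 98675.5200 / 321720.4100 * 100 = 30.6712

30.6712%


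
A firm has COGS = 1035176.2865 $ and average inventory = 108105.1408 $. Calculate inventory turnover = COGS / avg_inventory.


Turnover = 1035176.2865 / 108105.1408 = 9.5756

9.5756


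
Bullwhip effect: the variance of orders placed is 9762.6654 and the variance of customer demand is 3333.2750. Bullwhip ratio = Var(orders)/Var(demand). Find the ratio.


BW = 9762.6654 / 3333.2750 = 2.9289

2.9289


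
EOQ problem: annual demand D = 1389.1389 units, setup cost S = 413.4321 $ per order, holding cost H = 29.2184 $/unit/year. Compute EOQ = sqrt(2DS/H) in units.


2*D*S = 2 * 1389.1389 * 413.4321 = 1148629.2252
2*D*S/H = 39311.8455
EOQ = sqrt(39311.8455) = 198.2721

198.2721 units


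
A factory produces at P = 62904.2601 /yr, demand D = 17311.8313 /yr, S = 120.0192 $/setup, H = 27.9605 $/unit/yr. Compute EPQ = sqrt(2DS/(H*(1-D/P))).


1 - D/P = 1 - 0.2752 = 0.7248
H*(1-D/P) = 20.2655
2DS = 4155504.2863
EPQ = sqrt(205053.0017) = 452.8278

452.8278 units


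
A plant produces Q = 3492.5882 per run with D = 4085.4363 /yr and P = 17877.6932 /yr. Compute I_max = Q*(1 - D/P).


D/P = 0.2285
1 - D/P = 0.7715
I_max = 3492.5882 * 0.7715 = 2694.4569

2694.4569 units


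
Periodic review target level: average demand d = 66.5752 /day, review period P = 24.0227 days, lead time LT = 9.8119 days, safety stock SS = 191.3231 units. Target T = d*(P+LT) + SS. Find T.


P + LT = 33.8346
d*(P+LT) = 66.5752 * 33.8346 = 2252.5453
T = 2252.5453 + 191.3231 = 2443.8684

2443.8684 units


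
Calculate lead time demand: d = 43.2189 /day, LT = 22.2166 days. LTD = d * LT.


LTD = 43.2189 * 22.2166 = 960.1770

960.1770 units


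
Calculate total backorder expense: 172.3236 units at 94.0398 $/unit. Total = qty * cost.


Total = 172.3236 * 94.0398 = 16205.2769

16205.2769 $


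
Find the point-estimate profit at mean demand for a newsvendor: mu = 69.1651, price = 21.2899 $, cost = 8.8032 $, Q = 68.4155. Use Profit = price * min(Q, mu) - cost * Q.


Sales at mu = min(68.4155, 69.1651) = 68.4155
Revenue = 21.2899 * 68.4155 = 1456.5592
Total cost = 8.8032 * 68.4155 = 602.2753
Profit = 1456.5592 - 602.2753 = 854.2838

854.2838 $


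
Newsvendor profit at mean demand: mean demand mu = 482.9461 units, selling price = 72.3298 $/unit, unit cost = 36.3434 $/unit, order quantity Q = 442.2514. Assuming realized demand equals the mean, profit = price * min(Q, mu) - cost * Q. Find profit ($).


Sales at mu = min(442.2514, 482.9461) = 442.2514
Revenue = 72.3298 * 442.2514 = 31987.9553
Total cost = 36.3434 * 442.2514 = 16072.9195
Profit = 31987.9553 - 16072.9195 = 15915.0358

15915.0358 $


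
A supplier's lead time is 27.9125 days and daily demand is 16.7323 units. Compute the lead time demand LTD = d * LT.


LTD = 16.7323 * 27.9125 = 467.0403

467.0403 units


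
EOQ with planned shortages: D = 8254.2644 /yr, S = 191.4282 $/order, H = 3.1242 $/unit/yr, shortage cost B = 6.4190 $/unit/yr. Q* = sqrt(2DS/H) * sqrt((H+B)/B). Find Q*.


sqrt(2DS/H) = 1005.7446
sqrt((H+B)/B) = 1.2193
Q* = 1005.7446 * 1.2193 = 1226.3122

1226.3122 units


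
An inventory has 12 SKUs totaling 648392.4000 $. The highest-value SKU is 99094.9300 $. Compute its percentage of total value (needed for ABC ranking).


Top item = 99094.9300
Total = 648392.4000
Percentage = 99094.9300 / 648392.4000 * 100 = 15.2832

15.2832%


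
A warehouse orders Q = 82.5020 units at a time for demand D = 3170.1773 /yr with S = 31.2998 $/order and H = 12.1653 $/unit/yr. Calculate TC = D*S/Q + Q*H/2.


Ordering cost = D*S/Q = 1202.7092
Holding cost = Q*H/2 = 501.8308
TC = 1202.7092 + 501.8308 = 1704.5400

1704.5400 $/yr


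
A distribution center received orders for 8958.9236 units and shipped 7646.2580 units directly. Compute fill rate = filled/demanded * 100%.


FR = 7646.2580 / 8958.9236 * 100 = 85.3480

85.3480%


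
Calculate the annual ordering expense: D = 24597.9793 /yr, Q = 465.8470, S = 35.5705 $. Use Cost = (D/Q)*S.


Number of orders = D/Q = 52.8027
Cost = 52.8027 * 35.5705 = 1878.2184

1878.2184 $/yr


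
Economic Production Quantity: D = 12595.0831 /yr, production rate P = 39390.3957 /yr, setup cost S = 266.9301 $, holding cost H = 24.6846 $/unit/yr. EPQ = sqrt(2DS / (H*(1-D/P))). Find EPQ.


1 - D/P = 1 - 0.3198 = 0.6802
H*(1-D/P) = 16.7917
2DS = 6724013.5828
EPQ = sqrt(400436.8197) = 632.8008

632.8008 units


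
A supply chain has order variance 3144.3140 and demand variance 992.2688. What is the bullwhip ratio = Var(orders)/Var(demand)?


BW = 3144.3140 / 992.2688 = 3.1688

3.1688


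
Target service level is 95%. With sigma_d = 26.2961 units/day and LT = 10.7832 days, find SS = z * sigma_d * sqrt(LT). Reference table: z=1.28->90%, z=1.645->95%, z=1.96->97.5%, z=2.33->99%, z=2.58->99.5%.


From the table, SL = 95% corresponds to z = 1.645
sqrt(LT) = sqrt(10.7832) = 3.2838
SS = 1.645 * 26.2961 * 3.2838 = 142.0467

142.0467 units
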